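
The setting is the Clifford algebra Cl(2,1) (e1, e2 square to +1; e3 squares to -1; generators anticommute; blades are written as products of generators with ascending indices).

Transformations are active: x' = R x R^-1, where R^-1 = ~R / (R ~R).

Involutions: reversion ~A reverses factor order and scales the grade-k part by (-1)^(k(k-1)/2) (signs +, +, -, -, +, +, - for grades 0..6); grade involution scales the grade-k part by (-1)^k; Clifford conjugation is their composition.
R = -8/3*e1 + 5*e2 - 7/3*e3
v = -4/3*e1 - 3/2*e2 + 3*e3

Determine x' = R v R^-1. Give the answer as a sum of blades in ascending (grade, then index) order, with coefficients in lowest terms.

~R = -8/3*e1 + 5*e2 - 7/3*e3, and R ~R = 80/3, so R^-1 = ~R / (80/3).
R v = 55/18 + 32/3*e1 e2 - 100/9*e1 e3 + 23/2*e2 e3
Answer: 13/18*e1 + 127/48*e2 - 509/144*e3


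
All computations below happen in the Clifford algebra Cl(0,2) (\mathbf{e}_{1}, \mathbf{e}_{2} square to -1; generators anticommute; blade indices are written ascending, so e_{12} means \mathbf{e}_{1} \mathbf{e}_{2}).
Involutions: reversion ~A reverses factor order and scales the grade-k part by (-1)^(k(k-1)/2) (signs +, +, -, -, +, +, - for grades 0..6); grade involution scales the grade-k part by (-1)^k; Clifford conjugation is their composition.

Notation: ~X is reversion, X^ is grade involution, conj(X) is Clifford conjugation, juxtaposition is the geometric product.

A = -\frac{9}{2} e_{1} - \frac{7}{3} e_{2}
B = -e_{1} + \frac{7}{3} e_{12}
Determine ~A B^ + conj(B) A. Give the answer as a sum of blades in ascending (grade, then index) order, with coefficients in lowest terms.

first term: \frac{9}{2} - \frac{49}{9} e_{1} + \frac{21}{2} e_{2} + \frac{7}{3} e_{12}
second term: \frac{9}{2} - \frac{49}{9} e_{1} + \frac{21}{2} e_{2} - \frac{7}{3} e_{12}
Answer: 9 - \frac{98}{9} e_{1} + 21 e_{2}


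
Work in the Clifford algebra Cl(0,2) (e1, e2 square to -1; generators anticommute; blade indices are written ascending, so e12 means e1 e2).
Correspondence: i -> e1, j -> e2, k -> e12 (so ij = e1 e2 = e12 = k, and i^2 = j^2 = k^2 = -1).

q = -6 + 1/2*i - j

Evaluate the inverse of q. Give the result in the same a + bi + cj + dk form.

In blades: q = -6 + 1/2*e1 - e2.
With qbar = -6 - 1/2*e1 + e2 (scalar fixed, mapped units negated), q qbar = 149/4 (the sum of squared coefficients), so q^-1 = qbar / (149/4) = -24/149 - 2/149*e1 + 4/149*e2; translating back:
Answer: -24/149 - 2/149*i + 4/149*j


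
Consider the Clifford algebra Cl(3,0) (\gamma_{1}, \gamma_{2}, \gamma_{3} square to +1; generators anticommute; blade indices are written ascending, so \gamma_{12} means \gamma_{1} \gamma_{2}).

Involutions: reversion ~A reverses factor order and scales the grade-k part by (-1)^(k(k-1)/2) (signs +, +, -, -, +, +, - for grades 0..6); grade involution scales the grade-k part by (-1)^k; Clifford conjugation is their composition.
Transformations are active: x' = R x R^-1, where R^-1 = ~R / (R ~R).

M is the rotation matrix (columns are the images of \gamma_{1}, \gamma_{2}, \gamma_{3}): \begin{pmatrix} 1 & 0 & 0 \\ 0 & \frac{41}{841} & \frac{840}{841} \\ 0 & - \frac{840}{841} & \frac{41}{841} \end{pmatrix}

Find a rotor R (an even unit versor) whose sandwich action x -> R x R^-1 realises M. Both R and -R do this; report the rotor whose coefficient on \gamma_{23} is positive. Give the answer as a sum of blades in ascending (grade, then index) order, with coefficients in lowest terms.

Method: write R = a + b12*\gamma_{12} + b13*\gamma_{13} + b23*\gamma_{23} with a^2 + b12^2 + b13^2 + b23^2 = 1 (so R^-1 = ~R). Expanding the columns R e_j ~R gives tr M = 4a^2 - 1 and, from the antisymmetric part, M21 - M12 = -4a*b12, M13 - M31 = 4a*b13, M32 - M23 = -4a*b23.
Here tr M = \frac{923}{841}, so a^2 = (1 + tr M)/4 = \frac{441}{841} and a = ±\frac{21}{29}. Taking a = \frac{21}{29}: M21 - M12 = 0, M13 - M31 = 0, M32 - M23 = -\frac{1680}{841}, giving b12 = 0, b13 = 0, b23 = \frac{20}{29}, i.e. R = \frac{21}{29} + \frac{20}{29} \gamma_{23}.
Its \gamma_{23} coefficient is already positive.
Answer: \frac{21}{29} + \frac{20}{29} \gamma_{23}. Key observation: the double cover Spin(3) -> SO(3) sends R and -R to the same matrix (trace \frac{923}{841} here), so the stated sign of the \gamma_{23} coefficient is what selects one sheet.


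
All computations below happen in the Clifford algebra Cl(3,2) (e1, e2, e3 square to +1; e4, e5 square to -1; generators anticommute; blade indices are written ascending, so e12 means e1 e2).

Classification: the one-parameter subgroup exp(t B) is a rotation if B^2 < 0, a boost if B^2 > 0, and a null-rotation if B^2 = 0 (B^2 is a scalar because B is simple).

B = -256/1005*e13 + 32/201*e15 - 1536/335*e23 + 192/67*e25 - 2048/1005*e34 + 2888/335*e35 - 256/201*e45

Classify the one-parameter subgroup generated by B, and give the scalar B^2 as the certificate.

B^2 term by term: the squares give (-256/1005)^2*(e13)^2 + (32/201)^2*(e15)^2 + (-1536/335)^2*(e23)^2 + (192/67)^2*(e25)^2 + (-2048/1005)^2*(e34)^2 + (2888/335)^2*(e35)^2 + (-256/201)^2*(e45)^2 = 65536/1010025*(-1) + 1024/40401*(+1) + 2359296/112225*(-1) + 36864/4489*(+1) + 4194304/1010025*(+1) + 8340544/112225*(+1) + 65536/40401*(-1) = 64 (each basis 2-blade squares to minus the product of its generators' squares); cross terms between blades sharing an index anticommute and cancel; the commuting (index-disjoint) pairs give grade-4 terms 2*c*c'*(blade product), which cancel blade by blade — e1235: 32768/22445 - 32768/22445 = 0; e1345: 131072/202005 - 131072/202005 = 0; e2345: 262144/22445 - 262144/22445 = 0 — confirming B is simple. So B^2 = 64.
Answer: boost, certificate B^2 = 64. B^2 = 64 is basis-independent, so its sign is the whole story.


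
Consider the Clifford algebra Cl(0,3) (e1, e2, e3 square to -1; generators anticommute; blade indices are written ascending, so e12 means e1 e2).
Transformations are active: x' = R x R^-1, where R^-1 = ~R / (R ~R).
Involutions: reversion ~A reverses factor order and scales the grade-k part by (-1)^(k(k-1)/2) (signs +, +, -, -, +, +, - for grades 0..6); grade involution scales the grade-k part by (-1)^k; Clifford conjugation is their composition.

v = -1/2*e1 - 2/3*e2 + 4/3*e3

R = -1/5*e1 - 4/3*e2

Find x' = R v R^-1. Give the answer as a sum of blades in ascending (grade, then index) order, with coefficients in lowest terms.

~R = -1/5*e1 - 4/3*e2, and R ~R = -409/225, so R^-1 = ~R / (-409/225).
R v = -89/90 - 8/15*e12 - 4/15*e13 - 16/9*e23
Answer: 231/818*e1 - 962/1227*e2 - 4/3*e3


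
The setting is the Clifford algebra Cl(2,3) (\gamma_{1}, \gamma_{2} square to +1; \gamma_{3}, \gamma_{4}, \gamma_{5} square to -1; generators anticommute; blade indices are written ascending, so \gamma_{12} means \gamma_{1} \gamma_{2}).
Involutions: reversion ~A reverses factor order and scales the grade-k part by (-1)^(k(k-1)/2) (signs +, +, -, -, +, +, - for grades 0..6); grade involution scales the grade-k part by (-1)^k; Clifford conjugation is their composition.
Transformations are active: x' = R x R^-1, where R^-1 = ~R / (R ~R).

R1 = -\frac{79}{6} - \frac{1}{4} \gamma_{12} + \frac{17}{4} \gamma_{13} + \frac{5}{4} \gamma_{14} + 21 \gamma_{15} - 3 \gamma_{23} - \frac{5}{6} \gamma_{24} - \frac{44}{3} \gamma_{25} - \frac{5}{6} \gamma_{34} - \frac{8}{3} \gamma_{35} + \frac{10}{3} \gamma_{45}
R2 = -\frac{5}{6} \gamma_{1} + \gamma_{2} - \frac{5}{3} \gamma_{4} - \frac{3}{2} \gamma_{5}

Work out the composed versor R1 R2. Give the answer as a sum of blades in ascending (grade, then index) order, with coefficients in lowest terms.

Distribute over the terms of R2 (each basis-blade product reordered to ascending indices, repeated generators contracted through their squares):
R1 (-\frac{5}{6} \gamma_{1}) = \frac{395}{36} \gamma_{1} - \frac{5}{24} \gamma_{2} + \frac{85}{24} \gamma_{3} + \frac{25}{24} \gamma_{4} + \frac{35}{2} \gamma_{5} + \frac{5}{2} \gamma_{123} + \frac{25}{36} \gamma_{124} + \frac{110}{9} \gamma_{125} + \frac{25}{36} \gamma_{134} + \frac{20}{9} \gamma_{135} - \frac{25}{9} \gamma_{145}
R1 (\gamma_{2}) = -\frac{1}{4} \gamma_{1} - \frac{79}{6} \gamma_{2} + 3 \gamma_{3} + \frac{5}{6} \gamma_{4} + \frac{44}{3} \gamma_{5} - \frac{17}{4} \gamma_{123} - \frac{5}{4} \gamma_{124} - 21 \gamma_{125} - \frac{5}{6} \gamma_{234} - \frac{8}{3} \gamma_{235} + \frac{10}{3} \gamma_{245}
R1 (-\frac{5}{3} \gamma_{4}) = \frac{25}{12} \gamma_{1} - \frac{25}{18} \gamma_{2} - \frac{25}{18} \gamma_{3} + \frac{395}{18} \gamma_{4} - \frac{50}{9} \gamma_{5} + \frac{5}{12} \gamma_{124} - \frac{85}{12} \gamma_{134} + 35 \gamma_{145} + 5 \gamma_{234} - \frac{220}{9} \gamma_{245} - \frac{40}{9} \gamma_{345}
R1 (-\frac{3}{2} \gamma_{5}) = \frac{63}{2} \gamma_{1} - 22 \gamma_{2} - 4 \gamma_{3} + 5 \gamma_{4} + \frac{79}{4} \gamma_{5} + \frac{3}{8} \gamma_{125} - \frac{51}{8} \gamma_{135} - \frac{15}{8} \gamma_{145} + \frac{9}{2} \gamma_{235} + \frac{5}{4} \gamma_{245} + \frac{5}{4} \gamma_{345}
Summing the partial products and collecting blades:
Answer: \frac{1595}{36} \gamma_{1} - \frac{2647}{72} \gamma_{2} + \frac{83}{72} \gamma_{3} + \frac{2075}{72} \gamma_{4} + \frac{1669}{36} \gamma_{5} - \frac{7}{4} \gamma_{123} - \frac{5}{36} \gamma_{124} - \frac{605}{72} \gamma_{125} - \frac{115}{18} \gamma_{134} - \frac{299}{72} \gamma_{135} + \frac{2185}{72} \gamma_{145} + \frac{25}{6} \gamma_{234} + \frac{11}{6} \gamma_{235} - \frac{715}{36} \gamma_{245} - \frac{115}{36} \gamma_{345}


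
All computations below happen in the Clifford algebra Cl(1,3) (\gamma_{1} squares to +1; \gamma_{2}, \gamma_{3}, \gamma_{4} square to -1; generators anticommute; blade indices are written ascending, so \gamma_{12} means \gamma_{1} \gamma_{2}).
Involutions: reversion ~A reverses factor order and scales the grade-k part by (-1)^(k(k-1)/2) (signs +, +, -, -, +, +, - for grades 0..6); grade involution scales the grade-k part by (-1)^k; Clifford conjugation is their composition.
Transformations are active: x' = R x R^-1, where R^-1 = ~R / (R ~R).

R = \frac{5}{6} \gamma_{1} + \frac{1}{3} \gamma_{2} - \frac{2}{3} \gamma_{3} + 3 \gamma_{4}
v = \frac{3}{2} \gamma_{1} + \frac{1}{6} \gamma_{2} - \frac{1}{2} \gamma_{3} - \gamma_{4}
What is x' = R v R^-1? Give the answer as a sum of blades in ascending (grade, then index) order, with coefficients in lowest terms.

~R = \frac{5}{6} \gamma_{1} + \frac{1}{3} \gamma_{2} - \frac{2}{3} \gamma_{3} + 3 \gamma_{4}, and R ~R = -\frac{319}{36}, so R^-1 = ~R / (-\frac{319}{36}).
R v = \frac{139}{36} - \frac{13}{36} \gamma_{12} + \frac{7}{12} \gamma_{13} - \frac{16}{3} \gamma_{14} - \frac{1}{18} \gamma_{23} - \frac{5}{6} \gamma_{24} + \frac{13}{6} \gamma_{34}
Answer: -\frac{4261}{1914} \gamma_{1} - \frac{875}{1914} \gamma_{2} + \frac{2069}{1914} \gamma_{3} - \frac{515}{319} \gamma_{4}


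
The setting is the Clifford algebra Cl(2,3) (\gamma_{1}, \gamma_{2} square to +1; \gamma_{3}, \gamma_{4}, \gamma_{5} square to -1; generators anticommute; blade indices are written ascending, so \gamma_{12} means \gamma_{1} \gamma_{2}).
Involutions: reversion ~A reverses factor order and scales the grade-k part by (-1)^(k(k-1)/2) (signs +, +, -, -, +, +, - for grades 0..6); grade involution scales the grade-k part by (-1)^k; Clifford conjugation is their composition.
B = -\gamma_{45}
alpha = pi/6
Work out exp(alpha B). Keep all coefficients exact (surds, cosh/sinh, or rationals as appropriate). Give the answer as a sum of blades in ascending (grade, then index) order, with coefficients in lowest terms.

B^2 = (-1)^2*(\gamma_{45})^2 = 1*(-1) = -1 (a basis 2-blade squares to minus the product of its generators' squares).
B^2 = -1 — B^2 < 0, so the exponential closes trigonometrically: l = 1, alpha*l = \frac{\pi}{6}, so exp(alpha B) = cos(\frac{\pi}{6}) + (sin(\frac{\pi}{6})/1)*B = \frac{\sqrt{3}}{2} + (\frac{1}{2})*B.
Answer: \frac{\sqrt{3}}{2} - \frac{1}{2} \gamma_{45}


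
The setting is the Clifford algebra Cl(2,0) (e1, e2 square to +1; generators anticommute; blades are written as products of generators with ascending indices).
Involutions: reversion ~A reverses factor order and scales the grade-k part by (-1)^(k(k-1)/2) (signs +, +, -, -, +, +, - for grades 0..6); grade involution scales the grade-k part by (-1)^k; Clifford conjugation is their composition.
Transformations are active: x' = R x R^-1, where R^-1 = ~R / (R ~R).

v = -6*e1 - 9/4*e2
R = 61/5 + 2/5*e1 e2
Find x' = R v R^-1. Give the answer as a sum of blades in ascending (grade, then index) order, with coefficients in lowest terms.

~R = 61/5 - 2/5*e1 e2, and R ~R = 149, so R^-1 = ~R / (149).
R v = -741/10*e1 - 501/20*e2
Answer: -22851/3725*e1 - 27597/14900*e2


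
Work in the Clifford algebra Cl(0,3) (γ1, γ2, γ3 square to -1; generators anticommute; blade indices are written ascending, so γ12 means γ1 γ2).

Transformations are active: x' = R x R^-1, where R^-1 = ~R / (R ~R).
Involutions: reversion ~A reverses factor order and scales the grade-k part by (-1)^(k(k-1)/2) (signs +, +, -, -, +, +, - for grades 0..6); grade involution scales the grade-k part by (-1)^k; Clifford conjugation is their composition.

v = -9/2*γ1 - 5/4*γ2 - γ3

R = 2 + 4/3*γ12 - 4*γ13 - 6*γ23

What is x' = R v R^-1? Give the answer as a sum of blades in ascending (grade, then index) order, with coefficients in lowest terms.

~R = 2 - 4/3*γ12 + 4*γ13 + 6*γ23, and R ~R = 520/9, so R^-1 = ~R / (520/9).
R v = -34/3*γ1 - 29/2*γ2 + 47/2*γ3 + 62/3*γ123
Answer: -15/26*γ1 + 202/65*γ2 + 931/260*γ3


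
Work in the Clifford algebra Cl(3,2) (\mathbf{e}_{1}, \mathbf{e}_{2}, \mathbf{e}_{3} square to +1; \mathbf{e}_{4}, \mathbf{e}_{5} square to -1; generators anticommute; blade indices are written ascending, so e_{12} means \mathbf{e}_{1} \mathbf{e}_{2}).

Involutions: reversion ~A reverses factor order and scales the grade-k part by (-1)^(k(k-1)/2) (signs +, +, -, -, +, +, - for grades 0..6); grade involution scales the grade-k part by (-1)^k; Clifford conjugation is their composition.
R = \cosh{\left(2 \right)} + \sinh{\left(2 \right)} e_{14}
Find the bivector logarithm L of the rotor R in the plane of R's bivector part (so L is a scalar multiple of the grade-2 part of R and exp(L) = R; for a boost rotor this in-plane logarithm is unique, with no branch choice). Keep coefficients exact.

The scalar part of R is \cosh{\left(2 \right)}, giving the rapidity magnitude (cosh is even); the bivector part supplies orientation, its quotient by sinh of the rapidity is the plane, and L = rapidity * plane — unique in that plane, since flipping both signs leaves L unchanged.
Concretely: cosh(rapidity) = \cosh{\left(2 \right)} gives rapidity = ±2, and since rapidity/sinh(rapidity) is even the sign is immaterial: L = (rapidity/sinh(rapidity)) * <R>_2 = (\frac{2}{\sinh{\left(2 \right)}}) * <R>_2.
Answer: 2 e_{14}


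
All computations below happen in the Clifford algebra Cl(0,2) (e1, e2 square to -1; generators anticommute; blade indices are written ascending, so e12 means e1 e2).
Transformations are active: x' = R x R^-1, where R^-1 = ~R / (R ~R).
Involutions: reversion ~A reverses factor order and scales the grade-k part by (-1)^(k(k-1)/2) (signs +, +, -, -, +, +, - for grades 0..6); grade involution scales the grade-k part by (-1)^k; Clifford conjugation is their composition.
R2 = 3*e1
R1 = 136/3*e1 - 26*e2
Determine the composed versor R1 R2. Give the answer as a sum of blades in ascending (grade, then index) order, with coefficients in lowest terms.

Distribute over the terms of R2 (each basis-blade product reordered to ascending indices, repeated generators contracted through their squares):
R1 (3*e1) = -136 + 78*e12
Answer: -136 + 78*e12


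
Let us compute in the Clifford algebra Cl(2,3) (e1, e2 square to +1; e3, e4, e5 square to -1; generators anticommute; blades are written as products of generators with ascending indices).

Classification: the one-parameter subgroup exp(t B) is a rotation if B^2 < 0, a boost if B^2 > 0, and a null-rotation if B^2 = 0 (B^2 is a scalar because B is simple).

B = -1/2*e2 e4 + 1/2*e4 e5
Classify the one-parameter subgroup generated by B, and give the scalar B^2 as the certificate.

B^2 term by term: the squares give (-1/2)^2*(e2 e4)^2 + (1/2)^2*(e4 e5)^2 = 1/4*(+1) + 1/4*(-1) = 0 (each basis 2-blade squares to minus the product of its generators' squares); cross terms between blades sharing an index anticommute and cancel. So B^2 = 0.
Answer: null-rotation, certificate B^2 = 0. Why this suffices: the scalar 0 survives any versor conjugation, so its sign alone determines the class however B is presented.


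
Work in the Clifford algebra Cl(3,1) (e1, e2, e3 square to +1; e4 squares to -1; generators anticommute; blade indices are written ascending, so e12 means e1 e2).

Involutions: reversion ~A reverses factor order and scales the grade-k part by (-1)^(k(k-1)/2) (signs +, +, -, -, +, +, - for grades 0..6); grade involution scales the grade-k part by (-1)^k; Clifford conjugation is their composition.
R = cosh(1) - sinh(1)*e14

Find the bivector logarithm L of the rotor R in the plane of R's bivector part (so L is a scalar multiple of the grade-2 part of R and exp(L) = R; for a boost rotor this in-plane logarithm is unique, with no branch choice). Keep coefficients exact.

The scalar part of R is cosh(1), which fixes the rapidity magnitude through cosh (cosh is even, so it cannot fix the sign — the bivector part carries that); dividing the bivector part by sinh of the rapidity gives the plane, and L = rapidity * plane, where the joint sign ambiguity of (rapidity, plane) cancels in the product.
Concretely: cosh(rapidity) = cosh(1) gives rapidity = ±1, and since rapidity/sinh(rapidity) is even the sign is immaterial: L = (rapidity/sinh(rapidity)) * <R>_2 = (1/sinh(1)) * <R>_2.
Answer: -e14


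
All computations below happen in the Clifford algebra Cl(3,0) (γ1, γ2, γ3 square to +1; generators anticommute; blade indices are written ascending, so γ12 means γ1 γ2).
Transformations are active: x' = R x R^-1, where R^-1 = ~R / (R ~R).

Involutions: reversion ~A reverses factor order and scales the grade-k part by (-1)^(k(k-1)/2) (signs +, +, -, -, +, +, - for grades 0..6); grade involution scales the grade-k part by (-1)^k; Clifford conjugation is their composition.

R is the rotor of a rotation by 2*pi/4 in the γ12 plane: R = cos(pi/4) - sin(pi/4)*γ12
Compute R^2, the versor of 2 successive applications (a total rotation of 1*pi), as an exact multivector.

Half-angle bookkeeping: 2 applications in γ12 add up to rotor phase 2*pi/4 = pi/2, so R^2 = cos(pi/2) - sin(pi/2)*γ12.
cos(pi/2) = 0 and sin(pi/2) = 1, so R^2 = -γ12. The net rotation is 1*pi; the rotor keeps the half-angle phase exactly.
Answer: -γ12


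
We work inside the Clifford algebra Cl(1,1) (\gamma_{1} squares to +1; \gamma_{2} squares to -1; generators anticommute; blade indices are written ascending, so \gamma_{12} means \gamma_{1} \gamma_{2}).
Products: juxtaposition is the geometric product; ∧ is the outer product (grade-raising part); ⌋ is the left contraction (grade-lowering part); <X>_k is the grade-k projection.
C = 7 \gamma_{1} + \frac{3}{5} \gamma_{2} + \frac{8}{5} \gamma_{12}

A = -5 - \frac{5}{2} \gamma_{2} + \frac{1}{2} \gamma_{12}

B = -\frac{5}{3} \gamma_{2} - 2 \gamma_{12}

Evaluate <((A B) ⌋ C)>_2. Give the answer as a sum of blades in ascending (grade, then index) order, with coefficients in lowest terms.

step 1: -\frac{31}{6} + \frac{35}{6} \gamma_{1} + \frac{25}{3} \gamma_{2} + 10 \gamma_{12}
step 2: \frac{311}{6} - \frac{137}{6} \gamma_{1} + \frac{187}{30} \gamma_{2} - \frac{124}{15} \gamma_{12}
step 3: -\frac{124}{15} \gamma_{12}
Answer: -\frac{124}{15} \gamma_{12}


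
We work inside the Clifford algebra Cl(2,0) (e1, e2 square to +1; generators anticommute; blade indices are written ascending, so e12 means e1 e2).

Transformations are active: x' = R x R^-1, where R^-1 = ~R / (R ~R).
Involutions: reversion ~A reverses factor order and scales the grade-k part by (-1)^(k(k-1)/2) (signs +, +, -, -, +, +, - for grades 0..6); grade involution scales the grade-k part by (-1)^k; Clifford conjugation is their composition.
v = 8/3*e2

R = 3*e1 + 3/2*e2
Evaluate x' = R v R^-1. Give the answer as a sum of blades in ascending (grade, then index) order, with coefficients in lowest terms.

~R = 3*e1 + 3/2*e2, and R ~R = 45/4, so R^-1 = ~R / (45/4).
R v = 4 + 8*e12
Answer: 32/15*e1 - 8/5*e2


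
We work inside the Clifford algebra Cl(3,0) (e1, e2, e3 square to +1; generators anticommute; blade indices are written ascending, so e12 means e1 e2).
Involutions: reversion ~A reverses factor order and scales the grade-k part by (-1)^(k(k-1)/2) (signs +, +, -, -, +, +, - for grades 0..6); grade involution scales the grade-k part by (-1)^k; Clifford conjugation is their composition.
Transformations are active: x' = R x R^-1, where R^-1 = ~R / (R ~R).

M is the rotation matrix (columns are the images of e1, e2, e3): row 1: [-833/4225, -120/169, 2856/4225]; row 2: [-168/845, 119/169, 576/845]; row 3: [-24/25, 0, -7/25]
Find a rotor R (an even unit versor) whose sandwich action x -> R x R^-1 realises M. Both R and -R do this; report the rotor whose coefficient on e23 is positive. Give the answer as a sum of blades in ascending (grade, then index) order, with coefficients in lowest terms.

Method: write R = a + b12*e12 + b13*e13 + b23*e23 with a^2 + b12^2 + b13^2 + b23^2 = 1 (so R^-1 = ~R). Expanding the columns R e_j ~R gives tr M = 4a^2 - 1 and, from the antisymmetric part, M21 - M12 = -4a*b12, M13 - M31 = 4a*b13, M32 - M23 = -4a*b23.
Here tr M = 959/4225, so a^2 = (1 + tr M)/4 = 1296/4225 and a = ±36/65. Taking a = 36/65: M21 - M12 = 432/845, M13 - M31 = 6912/4225, M32 - M23 = -576/845, giving b12 = -3/13, b13 = 48/65, b23 = 4/13, i.e. R = 36/65 - 3/13*e12 + 48/65*e13 + 4/13*e23.
Its e23 coefficient is already positive.
Answer: 36/65 - 3/13*e12 + 48/65*e13 + 4/13*e23. Recall the cover is two-to-one: with M of trace 959/4225, both preimages act alike, and the stated e23 sign chooses the sheet.


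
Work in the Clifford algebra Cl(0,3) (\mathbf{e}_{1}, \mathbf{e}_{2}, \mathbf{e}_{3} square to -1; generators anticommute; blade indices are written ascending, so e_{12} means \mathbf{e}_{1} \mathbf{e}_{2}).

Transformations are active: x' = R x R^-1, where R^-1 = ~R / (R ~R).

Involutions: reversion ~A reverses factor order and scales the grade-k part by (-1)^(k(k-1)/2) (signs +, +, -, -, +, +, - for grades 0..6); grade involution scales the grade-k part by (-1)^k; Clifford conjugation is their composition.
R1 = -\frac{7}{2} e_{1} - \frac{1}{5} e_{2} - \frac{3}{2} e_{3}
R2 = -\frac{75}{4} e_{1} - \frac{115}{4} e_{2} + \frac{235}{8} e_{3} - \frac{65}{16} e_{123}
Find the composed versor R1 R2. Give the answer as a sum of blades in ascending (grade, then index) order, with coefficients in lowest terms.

Distribute over the terms of R1 (each basis-blade product reordered to ascending indices, repeated generators contracted through their squares):
(-\frac{7}{2} e_{1}) R2 = -\frac{525}{8} + \frac{805}{8} e_{12} - \frac{1645}{16} e_{13} - \frac{455}{32} e_{23}
(-\frac{1}{5} e_{2}) R2 = -\frac{23}{4} - \frac{15}{4} e_{12} + \frac{13}{16} e_{13} - \frac{47}{8} e_{23}
(-\frac{3}{2} e_{3}) R2 = \frac{705}{16} - \frac{195}{32} e_{12} - \frac{225}{8} e_{13} - \frac{345}{8} e_{23}
Summing the partial products and collecting blades:
Answer: -\frac{437}{16} + \frac{2905}{32} e_{12} - \frac{1041}{8} e_{13} - \frac{2023}{32} e_{23}


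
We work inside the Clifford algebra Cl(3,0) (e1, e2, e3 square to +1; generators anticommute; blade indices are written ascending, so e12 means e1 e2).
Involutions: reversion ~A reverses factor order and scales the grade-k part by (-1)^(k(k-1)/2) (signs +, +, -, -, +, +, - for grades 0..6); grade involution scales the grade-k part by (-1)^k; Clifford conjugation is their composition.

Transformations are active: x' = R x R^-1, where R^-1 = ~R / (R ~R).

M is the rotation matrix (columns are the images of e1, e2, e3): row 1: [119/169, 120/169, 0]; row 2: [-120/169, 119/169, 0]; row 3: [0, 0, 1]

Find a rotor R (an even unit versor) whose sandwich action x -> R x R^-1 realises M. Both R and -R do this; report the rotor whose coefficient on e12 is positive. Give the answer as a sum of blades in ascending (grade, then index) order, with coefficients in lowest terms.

Method: write R = a + b12*e12 + b13*e13 + b23*e23 with a^2 + b12^2 + b13^2 + b23^2 = 1 (so R^-1 = ~R). Expanding the columns R e_j ~R gives tr M = 4a^2 - 1 and, from the antisymmetric part, M21 - M12 = -4a*b12, M13 - M31 = 4a*b13, M32 - M23 = -4a*b23.
Here tr M = 407/169, so a^2 = (1 + tr M)/4 = 144/169 and a = ±12/13. Taking a = 12/13: M21 - M12 = -240/169, M13 - M31 = 0, M32 - M23 = 0, giving b12 = 5/13, b13 = 0, b23 = 0, i.e. R = 12/13 + 5/13*e12.
Its e12 coefficient is already positive.
Answer: 12/13 + 5/13*e12. Sheet selection: the two-to-one cover makes ±R indistinguishable at the matrix level (trace 407/169), so uniqueness comes from the required sign on e12.


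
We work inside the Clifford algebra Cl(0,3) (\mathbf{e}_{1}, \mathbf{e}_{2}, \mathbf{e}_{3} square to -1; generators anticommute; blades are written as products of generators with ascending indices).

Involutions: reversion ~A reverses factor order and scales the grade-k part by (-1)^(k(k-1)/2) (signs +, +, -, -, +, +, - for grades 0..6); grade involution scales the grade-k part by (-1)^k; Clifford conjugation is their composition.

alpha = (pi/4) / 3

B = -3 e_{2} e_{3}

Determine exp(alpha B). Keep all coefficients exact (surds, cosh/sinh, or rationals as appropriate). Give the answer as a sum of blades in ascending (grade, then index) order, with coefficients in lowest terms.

B^2 = (-3)^2*(e_{2} e_{3})^2 = 9*(-1) = -9 (a basis 2-blade squares to minus the product of its generators' squares).
B^2 = -9 — B^2 < 0, so the exponential closes trigonometrically: l = 3, alpha*l = \frac{\pi}{4}, so exp(alpha B) = cos(\frac{\pi}{4}) + (sin(\frac{\pi}{4})/3)*B = \frac{\sqrt{2}}{2} + (\frac{\sqrt{2}}{6})*B.
Answer: \frac{\sqrt{2}}{2} - \frac{\sqrt{2}}{2} e_{2} e_{3}


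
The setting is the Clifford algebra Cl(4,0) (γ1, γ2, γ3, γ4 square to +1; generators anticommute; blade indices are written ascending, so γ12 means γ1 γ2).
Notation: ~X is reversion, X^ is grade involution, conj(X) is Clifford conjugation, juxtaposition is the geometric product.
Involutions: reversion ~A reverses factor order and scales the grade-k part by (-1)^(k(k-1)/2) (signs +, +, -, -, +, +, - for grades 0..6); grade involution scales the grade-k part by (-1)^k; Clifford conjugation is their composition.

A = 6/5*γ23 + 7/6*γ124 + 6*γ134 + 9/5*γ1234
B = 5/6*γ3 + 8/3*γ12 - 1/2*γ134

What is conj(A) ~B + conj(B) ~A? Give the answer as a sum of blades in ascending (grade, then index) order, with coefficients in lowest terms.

first term: -3 - 1/10*γ2 + 28/9*γ4 - 16/5*γ13 - 5*γ14 - 7/12*γ23 + 24/5*γ34 - 21/10*γ124 - 16*γ234 - 35/36*γ1234
second term: -3 - 1/10*γ2 - 28/9*γ4 + 16/5*γ13 - 5*γ14 + 7/12*γ23 + 24/5*γ34 - 21/10*γ124 - 16*γ234 + 35/36*γ1234
Answer: -6 - 1/5*γ2 - 10*γ14 + 48/5*γ34 - 21/5*γ124 - 32*γ234


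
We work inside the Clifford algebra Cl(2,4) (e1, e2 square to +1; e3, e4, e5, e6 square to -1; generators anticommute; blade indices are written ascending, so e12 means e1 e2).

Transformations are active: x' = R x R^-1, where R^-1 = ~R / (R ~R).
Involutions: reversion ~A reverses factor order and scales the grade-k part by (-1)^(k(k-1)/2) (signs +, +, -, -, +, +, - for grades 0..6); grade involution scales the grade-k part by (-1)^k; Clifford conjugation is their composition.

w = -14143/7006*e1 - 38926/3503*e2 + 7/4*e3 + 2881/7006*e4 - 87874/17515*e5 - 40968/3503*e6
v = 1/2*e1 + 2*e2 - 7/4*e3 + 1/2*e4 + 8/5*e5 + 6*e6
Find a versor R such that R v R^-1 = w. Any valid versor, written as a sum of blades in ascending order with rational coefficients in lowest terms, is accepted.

The midline construction: v and w both square to -15049/400, so reflecting in their sum -5320/3503*e1 - 31920/3503*e2 + 3192/3503*e4 - 11970/3503*e5 - 19950/3503*e6 exchanges them.
Answer: -5320/3503*e1 - 31920/3503*e2 + 3192/3503*e4 - 11970/3503*e5 - 19950/3503*e6


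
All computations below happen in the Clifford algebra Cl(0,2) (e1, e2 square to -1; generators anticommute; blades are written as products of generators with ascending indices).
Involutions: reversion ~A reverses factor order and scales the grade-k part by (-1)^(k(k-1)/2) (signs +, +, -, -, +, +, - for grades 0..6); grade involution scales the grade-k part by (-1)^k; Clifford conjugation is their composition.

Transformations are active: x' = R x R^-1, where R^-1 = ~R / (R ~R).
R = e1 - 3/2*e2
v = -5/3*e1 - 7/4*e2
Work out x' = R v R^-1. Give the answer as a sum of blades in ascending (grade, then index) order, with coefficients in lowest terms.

~R = e1 - 3/2*e2, and R ~R = -13/4, so R^-1 = ~R / (-13/4).
R v = -23/24 - 17/4*e1 e2
Answer: 88/39*e1 + 45/52*e2


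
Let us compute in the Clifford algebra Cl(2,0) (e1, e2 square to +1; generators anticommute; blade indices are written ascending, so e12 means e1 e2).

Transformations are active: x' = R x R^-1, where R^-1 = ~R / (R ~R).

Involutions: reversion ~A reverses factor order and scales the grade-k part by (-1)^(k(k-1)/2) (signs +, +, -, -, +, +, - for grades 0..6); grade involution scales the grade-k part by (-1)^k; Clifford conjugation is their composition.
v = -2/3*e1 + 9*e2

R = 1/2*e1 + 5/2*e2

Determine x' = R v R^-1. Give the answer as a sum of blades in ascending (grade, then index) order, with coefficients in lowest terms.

~R = 1/2*e1 + 5/2*e2, and R ~R = 13/2, so R^-1 = ~R / (13/2).
R v = 133/6 + 37/6*e12
Answer: 53/13*e1 + 314/39*e2


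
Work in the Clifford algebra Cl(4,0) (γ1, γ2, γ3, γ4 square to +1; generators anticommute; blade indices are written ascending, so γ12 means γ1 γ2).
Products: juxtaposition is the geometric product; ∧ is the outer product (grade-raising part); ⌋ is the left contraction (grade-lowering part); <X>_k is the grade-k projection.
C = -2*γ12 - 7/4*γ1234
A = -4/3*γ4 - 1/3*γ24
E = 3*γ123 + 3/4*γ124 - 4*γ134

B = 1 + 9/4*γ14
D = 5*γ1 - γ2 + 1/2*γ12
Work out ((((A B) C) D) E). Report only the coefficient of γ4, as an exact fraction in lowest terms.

step 1: 3*γ1 - 4/3*γ4 - 3/4*γ12 - 1/3*γ24
step 2: -3/2 - 6*γ2 + 7/12*γ13 - 2/3*γ14 - 21/16*γ34 - 7/3*γ123 + 8/3*γ124 - 21/4*γ234
step 3: 6 - 9/2*γ1 + 3/2*γ2 - 7/4*γ3 + 2*γ4 + 117/4*γ12 - 7/3*γ13 + 8/3*γ14 - 91/8*γ23 + 13*γ24 + 21/4*γ34 + 7/12*γ123 - 2/3*γ124 - 63/16*γ134 + 21/16*γ234 + 819/32*γ1234
step 4: -17 + 363/8*γ1 - 859/8*γ2 - 45163/384*γ3 + 4369/96*γ4 - 9*γ12 - 863/64*γ13 - 67/16*γ14 - 3671/192*γ23 + 293/48*γ24 + 249/16*γ34 + 1183/16*γ123 + 137/4*γ124 + 753/32*γ134 + 429/4*γ234 - 21/16*γ1234
Answer: 4369/96


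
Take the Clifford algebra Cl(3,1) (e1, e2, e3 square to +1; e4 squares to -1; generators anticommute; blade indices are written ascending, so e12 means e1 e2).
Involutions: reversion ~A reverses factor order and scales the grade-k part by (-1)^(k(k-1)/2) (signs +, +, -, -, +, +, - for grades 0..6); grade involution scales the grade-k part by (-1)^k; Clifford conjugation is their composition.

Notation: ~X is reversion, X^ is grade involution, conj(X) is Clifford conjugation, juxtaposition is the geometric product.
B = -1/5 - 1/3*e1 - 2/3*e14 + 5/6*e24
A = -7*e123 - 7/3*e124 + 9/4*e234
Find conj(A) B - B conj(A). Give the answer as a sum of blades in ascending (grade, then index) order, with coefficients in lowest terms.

first term: -35/18*e1 - 14/9*e2 - 15/8*e3 + 7/3*e23 + 7/9*e24 - 1/10*e123 + 7/15*e124 + 35/6*e134 + 253/60*e234 + 3/4*e1234
second term: -35/18*e1 - 14/9*e2 - 15/8*e3 + 7/3*e23 + 7/9*e24 + 29/10*e123 + 7/15*e124 - 35/6*e134 - 307/60*e234 - 3/4*e1234
Answer: -3*e123 + 35/3*e134 + 28/3*e234 + 3/2*e1234


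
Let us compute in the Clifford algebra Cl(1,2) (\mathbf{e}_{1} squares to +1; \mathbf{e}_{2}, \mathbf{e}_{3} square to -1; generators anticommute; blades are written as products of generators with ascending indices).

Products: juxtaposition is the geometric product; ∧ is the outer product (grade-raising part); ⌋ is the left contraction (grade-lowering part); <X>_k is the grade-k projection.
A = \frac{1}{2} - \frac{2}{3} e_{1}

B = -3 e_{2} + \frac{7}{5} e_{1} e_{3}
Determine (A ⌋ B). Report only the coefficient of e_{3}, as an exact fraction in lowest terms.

step 1: -\frac{3}{2} e_{2} - \frac{14}{15} e_{3} + \frac{7}{10} e_{1} e_{3}
Answer: -\frac{14}{15}


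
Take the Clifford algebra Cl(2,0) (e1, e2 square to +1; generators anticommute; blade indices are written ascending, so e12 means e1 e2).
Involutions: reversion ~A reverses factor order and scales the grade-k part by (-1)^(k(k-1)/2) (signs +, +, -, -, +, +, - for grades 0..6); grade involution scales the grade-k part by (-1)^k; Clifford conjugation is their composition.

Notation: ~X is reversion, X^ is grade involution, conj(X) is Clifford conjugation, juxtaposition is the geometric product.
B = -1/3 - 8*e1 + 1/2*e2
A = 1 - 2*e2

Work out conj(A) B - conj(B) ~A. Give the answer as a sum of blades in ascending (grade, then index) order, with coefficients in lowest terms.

first term: 2/3 - 8*e1 - 1/6*e2 + 16*e12
second term: 2/3 + 8*e1 + 1/6*e2 - 16*e12
Answer: -16*e1 - 1/3*e2 + 32*e12


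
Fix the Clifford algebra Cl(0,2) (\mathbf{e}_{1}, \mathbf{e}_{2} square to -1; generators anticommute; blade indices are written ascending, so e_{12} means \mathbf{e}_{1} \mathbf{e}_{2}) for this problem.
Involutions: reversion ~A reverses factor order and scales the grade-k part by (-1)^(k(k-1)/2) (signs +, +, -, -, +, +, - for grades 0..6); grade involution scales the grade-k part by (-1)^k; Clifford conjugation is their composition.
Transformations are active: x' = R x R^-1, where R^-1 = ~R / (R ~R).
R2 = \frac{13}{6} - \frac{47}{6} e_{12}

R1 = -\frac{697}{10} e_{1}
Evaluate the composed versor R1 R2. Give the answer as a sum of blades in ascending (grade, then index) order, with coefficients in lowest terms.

Distribute over the terms of R1 (each basis-blade product reordered to ascending indices, repeated generators contracted through their squares):
(-\frac{697}{10} e_{1}) R2 = -\frac{9061}{60} e_{1} - \frac{32759}{60} e_{2}
Answer: -\frac{9061}{60} e_{1} - \frac{32759}{60} e_{2}


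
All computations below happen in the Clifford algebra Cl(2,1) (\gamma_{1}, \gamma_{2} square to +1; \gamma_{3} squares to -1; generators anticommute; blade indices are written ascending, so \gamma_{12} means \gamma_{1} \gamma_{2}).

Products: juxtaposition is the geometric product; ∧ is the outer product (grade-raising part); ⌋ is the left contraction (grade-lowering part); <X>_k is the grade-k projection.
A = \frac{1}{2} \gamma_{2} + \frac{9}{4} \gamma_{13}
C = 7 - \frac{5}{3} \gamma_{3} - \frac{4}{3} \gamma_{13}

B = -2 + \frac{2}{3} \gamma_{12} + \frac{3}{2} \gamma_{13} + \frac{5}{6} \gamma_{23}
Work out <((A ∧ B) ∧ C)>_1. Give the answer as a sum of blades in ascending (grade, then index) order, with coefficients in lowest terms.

step 1: -\gamma_{2} - \frac{9}{2} \gamma_{13} - \frac{3}{4} \gamma_{123}
step 2: -7 \gamma_{2} - \frac{63}{2} \gamma_{13} + \frac{5}{3} \gamma_{23} - \frac{79}{12} \gamma_{123}
step 3: -7 \gamma_{2}
Answer: -7 \gamma_{2}


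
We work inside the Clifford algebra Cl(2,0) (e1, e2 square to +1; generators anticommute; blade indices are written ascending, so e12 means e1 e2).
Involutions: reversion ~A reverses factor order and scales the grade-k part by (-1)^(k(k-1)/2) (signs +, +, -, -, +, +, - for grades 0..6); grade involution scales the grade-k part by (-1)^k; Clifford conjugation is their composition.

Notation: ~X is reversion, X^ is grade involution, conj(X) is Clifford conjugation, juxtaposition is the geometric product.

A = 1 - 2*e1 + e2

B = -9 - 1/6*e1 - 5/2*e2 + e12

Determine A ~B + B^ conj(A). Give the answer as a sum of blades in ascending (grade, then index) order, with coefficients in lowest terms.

first term: -67/6 + 113/6*e1 - 19/2*e2 + 25/6*e12
second term: -67/6 - 113/6*e1 + 19/2*e2 - 25/6*e12
Answer: -67/3


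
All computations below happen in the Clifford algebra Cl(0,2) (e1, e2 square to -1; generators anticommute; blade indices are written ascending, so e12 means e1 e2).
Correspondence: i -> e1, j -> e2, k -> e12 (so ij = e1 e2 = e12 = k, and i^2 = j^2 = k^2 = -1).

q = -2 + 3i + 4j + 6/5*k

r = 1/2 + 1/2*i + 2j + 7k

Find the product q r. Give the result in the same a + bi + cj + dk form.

In blades: q = -2 + 3*e1 + 4*e2 + 6/5*e12, r = 1/2 + 1/2*e1 + 2*e2 + 7*e12.
Distribute q over r term by term (generator squares from the signature, products reordered to ascending indices): (-2)*r = -1 - e1 - 4*e2 - 14*e12; (3*e1)*r = -3/2 + 3/2*e1 - 21*e2 + 6*e12; (4*e2)*r = -8 + 28*e1 + 2*e2 - 2*e12; (6/5*e12)*r = -42/5 - 12/5*e1 + 3/5*e2 + 3/5*e12.
Sum: -189/10 + 261/10*e1 - 112/5*e2 - 47/5*e12; translating back through the correspondence:
Answer: -189/10 + 261/10*i - 112/5*j - 47/5*k


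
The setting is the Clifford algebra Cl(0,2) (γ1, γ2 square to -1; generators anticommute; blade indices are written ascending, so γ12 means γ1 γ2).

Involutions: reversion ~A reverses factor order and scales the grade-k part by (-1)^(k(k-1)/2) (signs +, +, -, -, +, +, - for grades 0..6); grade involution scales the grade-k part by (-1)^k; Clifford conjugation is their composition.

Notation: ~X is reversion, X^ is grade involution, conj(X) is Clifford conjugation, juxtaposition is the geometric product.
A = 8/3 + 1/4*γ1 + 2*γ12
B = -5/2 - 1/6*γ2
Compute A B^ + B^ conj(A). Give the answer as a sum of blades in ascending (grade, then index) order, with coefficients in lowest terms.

first term: -20/3 - 23/24*γ1 + 4/9*γ2 - 119/24*γ12
second term: -20/3 + 7/24*γ1 + 4/9*γ2 + 121/24*γ12
Answer: -40/3 - 2/3*γ1 + 8/9*γ2 + 1/12*γ12


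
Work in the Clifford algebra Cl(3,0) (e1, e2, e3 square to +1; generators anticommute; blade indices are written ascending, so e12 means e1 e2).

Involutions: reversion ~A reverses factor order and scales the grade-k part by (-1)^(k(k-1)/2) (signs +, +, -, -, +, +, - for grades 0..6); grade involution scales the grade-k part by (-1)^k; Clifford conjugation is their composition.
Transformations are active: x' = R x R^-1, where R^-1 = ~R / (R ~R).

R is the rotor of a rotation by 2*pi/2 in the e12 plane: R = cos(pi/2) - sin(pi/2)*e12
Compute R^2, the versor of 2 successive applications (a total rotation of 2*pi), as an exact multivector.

Rotor phase runs at HALF the rotation angle; powers of one rotor simply add phase, so after 2 steps in e12 the phase is 2*pi/2 = pi and R^2 = cos(pi) - sin(pi)*e12.
cos(pi) = -1 and sin(pi) = 0, so R^2 = -1. The total rotation 2*pi is 1 full turn, so every vector returns to itself, yet the rotor is -1, on the OTHER sheet of the double cover (an odd number of 2*pi turns).
Answer: -1


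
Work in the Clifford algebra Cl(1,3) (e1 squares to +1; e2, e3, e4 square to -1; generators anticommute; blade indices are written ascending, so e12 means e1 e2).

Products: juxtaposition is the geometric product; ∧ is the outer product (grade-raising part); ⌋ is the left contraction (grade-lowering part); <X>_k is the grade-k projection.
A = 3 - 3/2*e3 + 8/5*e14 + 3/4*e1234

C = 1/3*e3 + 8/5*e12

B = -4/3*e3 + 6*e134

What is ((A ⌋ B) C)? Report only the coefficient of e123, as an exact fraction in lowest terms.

step 1: -2 - 68/5*e3 - 9*e14 + 18*e134
step 2: 68/15 - 2/3*e3 - 16/5*e12 + 6*e14 - 72/5*e24 - 544/25*e123 + 3*e134 + 144/5*e234
Answer: -544/25


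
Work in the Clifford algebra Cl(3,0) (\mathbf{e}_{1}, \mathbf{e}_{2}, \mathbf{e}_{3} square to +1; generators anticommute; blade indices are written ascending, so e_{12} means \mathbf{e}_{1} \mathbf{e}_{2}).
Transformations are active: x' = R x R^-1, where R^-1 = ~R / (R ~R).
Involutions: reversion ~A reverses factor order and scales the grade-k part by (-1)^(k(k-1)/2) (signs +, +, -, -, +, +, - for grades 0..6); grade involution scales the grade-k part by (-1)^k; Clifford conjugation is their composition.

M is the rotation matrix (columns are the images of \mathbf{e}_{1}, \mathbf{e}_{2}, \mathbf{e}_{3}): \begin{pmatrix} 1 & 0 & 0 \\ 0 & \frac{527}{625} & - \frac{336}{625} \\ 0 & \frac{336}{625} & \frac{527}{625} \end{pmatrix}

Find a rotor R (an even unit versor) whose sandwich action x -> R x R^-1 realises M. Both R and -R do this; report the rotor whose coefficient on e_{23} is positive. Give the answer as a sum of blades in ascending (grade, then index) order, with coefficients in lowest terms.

Method: write R = a + b12*e_{12} + b13*e_{13} + b23*e_{23} with a^2 + b12^2 + b13^2 + b23^2 = 1 (so R^-1 = ~R). Expanding the columns R e_j ~R gives tr M = 4a^2 - 1 and, from the antisymmetric part, M21 - M12 = -4a*b12, M13 - M31 = 4a*b13, M32 - M23 = -4a*b23.
Here tr M = \frac{1679}{625}, so a^2 = (1 + tr M)/4 = \frac{576}{625} and a = ±\frac{24}{25}. Taking a = \frac{24}{25}: M21 - M12 = 0, M13 - M31 = 0, M32 - M23 = \frac{672}{625}, giving b12 = 0, b13 = 0, b23 = -\frac{7}{25}, i.e. R = \frac{24}{25} - \frac{7}{25} e_{23}.
Its e_{23} coefficient is negative, so report the other preimage -R.
Answer: -\frac{24}{25} + \frac{7}{25} e_{23}. Uniqueness: Spin(3) -> SO(3) maps R and -R to the same rotation of trace \frac{1679}{625}; fixing the sign of the e_{23} coefficient removes the ambiguity.
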